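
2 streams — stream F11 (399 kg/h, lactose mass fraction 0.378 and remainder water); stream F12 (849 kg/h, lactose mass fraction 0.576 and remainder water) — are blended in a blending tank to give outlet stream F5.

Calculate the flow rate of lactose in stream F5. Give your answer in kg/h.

639.8 kg/h

lactose out = lactose in = 399×0.378 + 849×0.576 = 639.85 kg/h.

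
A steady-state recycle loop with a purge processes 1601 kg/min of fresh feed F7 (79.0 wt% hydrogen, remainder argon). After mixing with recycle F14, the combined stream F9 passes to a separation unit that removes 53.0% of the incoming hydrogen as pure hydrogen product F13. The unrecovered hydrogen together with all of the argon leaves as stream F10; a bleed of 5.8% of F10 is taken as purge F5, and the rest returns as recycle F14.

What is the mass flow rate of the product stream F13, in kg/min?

hydrogen in F9: m_A = 1601×0.790 + (1−0.058)·(1−0.530)·m_A, so m_A = 1264.8/0.5573 = 2269.7 kg/min.
Product F13 = 0.530×2269.7 = 1202.9 kg/min.

1203 kg/min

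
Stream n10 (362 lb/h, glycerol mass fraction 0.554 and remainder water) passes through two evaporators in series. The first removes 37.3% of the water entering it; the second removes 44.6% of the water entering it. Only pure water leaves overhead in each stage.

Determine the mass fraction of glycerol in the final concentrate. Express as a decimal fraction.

0.781

water in feed = 362×0.446 = 161.45 lb/h.
After stage 1: water left = (1−0.373)×161.45 = 101.23; stream total = 301.78 lb/h.
After stage 2: water left = (1−0.446)×101.23 = 56.082; final concentrate = 256.63 lb/h.
glycerol fraction = 200.55/256.63 = 0.781.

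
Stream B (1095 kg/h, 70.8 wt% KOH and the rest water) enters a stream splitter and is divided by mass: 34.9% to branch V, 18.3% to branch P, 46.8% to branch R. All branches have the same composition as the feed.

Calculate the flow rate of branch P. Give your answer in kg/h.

Branch P flow = 0.183×1095 = 200.38 kg/h.

200.4 kg/h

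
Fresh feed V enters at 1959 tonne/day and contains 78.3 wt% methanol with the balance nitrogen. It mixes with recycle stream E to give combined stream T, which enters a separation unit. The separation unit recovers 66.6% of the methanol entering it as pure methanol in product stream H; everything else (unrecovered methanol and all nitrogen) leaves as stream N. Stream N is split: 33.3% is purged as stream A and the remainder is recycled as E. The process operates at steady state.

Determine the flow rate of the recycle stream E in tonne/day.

nitrogen enters only via V and leaves only via the purge: 1959×0.217 = 0.333×(nitrogen in N), and the separation unit passes all nitrogen, so nitrogen in T = nitrogen in N = 1276.6 tonne/day.
methanol in T: m_A = 1959×0.783 + (1−0.333)·(1−0.666)·m_A, so m_A = 1533.9/0.7772 = 1973.6 tonne/day.
N = (1−0.666)×1973.6 + 1276.6 = 1935.8 tonne/day.
Recycle E = (1−0.333)×1935.8 = 1291.1 tonne/day.

1291 tonne/day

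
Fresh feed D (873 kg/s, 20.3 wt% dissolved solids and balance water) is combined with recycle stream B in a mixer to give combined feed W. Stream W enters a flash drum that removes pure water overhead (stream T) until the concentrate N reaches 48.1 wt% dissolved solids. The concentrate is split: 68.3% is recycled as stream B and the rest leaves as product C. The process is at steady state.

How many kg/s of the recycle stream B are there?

793.8 kg/s

Overall dissolved solids balance (none leaves overhead): dissolved solids in fresh feed = dissolved solids in product, i.e. 873×0.203 = (1−0.683)·N·0.481.
N = 177.22/(0.481×0.317) = 1162.3 kg/s.
Recycle B = 0.683×1162.3 = 793.83 kg/s.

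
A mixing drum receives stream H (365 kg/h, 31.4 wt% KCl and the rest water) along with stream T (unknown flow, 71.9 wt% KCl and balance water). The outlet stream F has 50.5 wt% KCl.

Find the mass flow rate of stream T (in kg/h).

325.8 kg/h

Let T be the unknown flow. Total out = 365 + T.
KCl balance: 114.61 + 0.719·T = 0.505·(365 + T)
(0.719 − 0.505)·T = 0.505×365 − 114.61 = 69.715
T = 69.715 / 0.214 = 325.77 kg/h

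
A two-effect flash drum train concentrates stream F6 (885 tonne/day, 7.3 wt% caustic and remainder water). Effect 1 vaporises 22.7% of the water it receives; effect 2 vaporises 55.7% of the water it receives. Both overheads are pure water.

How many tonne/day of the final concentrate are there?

345.5 tonne/day

water in feed = 885×0.927 = 820.4 tonne/day.
After stage 1: water left = (1−0.227)×820.4 = 634.17; stream total = 698.77 tonne/day.
After stage 2: water left = (1−0.557)×634.17 = 280.94; final concentrate = 345.54 tonne/day.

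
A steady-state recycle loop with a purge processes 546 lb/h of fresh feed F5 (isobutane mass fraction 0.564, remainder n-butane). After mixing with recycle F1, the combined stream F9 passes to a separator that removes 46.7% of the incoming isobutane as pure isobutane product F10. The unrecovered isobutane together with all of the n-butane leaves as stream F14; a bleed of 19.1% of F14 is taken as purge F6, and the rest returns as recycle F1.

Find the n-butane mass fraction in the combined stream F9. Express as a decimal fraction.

n-butane enters only via F5 and leaves only via the purge: 546×0.436 = 0.191×(n-butane in F14), and the separator passes all n-butane, so n-butane in F9 = n-butane in F14 = 1246.4 lb/h.
isobutane in F9: m_A = 546×0.564 + (1−0.191)·(1−0.467)·m_A, so m_A = 307.94/0.5688 = 541.39 lb/h.
F9 = 541.39 + 1246.4 = 1787.8 lb/h.
n-butane fraction in F9 = 1246.4/1787.8 = 0.697.

0.697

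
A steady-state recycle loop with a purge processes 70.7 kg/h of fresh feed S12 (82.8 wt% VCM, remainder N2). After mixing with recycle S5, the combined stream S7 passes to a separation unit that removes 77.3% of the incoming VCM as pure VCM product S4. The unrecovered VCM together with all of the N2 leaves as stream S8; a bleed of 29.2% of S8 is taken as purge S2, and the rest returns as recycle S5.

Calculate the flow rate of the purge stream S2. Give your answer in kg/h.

16.78 kg/h

N2 enters only via S12 and leaves only via the purge: 70.7×0.172 = 0.292×(N2 in S8), and the separation unit passes all N2, so N2 in S7 = N2 in S8 = 41.645 kg/h.
VCM in S7: m_A = 70.7×0.828 + (1−0.292)·(1−0.773)·m_A, so m_A = 58.54/0.8393 = 69.749 kg/h.
S8 = (1−0.773)×69.749 + 41.645 = 57.478 kg/h.
Purge S2 = 0.292×57.478 = 16.784 kg/h.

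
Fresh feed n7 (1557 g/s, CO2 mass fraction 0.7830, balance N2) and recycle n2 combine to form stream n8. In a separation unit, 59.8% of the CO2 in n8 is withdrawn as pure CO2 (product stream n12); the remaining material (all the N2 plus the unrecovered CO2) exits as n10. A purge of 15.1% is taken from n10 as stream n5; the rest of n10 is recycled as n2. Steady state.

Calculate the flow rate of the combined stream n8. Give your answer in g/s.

N2 enters only via n7 and leaves only via the purge: 1557×0.217 = 0.151×(N2 in n10), and the separation unit passes all N2, so N2 in n8 = N2 in n10 = 2237.5 g/s.
CO2 in n8: m_A = 1557×0.783 + (1−0.151)·(1−0.598)·m_A, so m_A = 1219.1/0.6587 = 1850.8 g/s.
n8 = 1850.8 + 2237.5 = 4088.4 g/s.

4088 g/s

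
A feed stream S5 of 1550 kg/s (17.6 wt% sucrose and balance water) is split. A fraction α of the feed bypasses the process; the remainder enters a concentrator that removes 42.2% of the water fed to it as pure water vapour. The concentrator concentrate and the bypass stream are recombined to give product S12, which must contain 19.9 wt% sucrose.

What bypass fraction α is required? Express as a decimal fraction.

0.668

All 1550×0.176 = 272.8 kg/s of sucrose reaches S12, so S12 = 272.8/0.199 = 1370.9 kg/s and vapour = 179.15 kg/s.
The evaporator receives (1−α)·1550 of feed at 0.824 water and removes 0.422 of that water:
0.422×0.824×(1−α)×1550 = 179.15
(1−α) = 179.15/538.98 = 0.3324;  α = 0.6676.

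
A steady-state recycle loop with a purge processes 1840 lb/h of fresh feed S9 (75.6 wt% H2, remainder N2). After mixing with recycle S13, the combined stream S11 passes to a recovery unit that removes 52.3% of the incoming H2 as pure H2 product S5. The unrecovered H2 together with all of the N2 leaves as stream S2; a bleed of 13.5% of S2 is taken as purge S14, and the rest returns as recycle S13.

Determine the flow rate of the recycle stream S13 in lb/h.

3854 lb/h

N2 enters only via S9 and leaves only via the purge: 1840×0.244 = 0.135×(N2 in S2), and the recovery unit passes all N2, so N2 in S11 = N2 in S2 = 3325.6 lb/h.
H2 in S11: m_A = 1840×0.756 + (1−0.135)·(1−0.523)·m_A, so m_A = 1391/0.5874 = 2368.2 lb/h.
S2 = (1−0.523)×2368.2 + 3325.6 = 4455.2 lb/h.
Recycle S13 = (1−0.135)×4455.2 = 3853.8 lb/h.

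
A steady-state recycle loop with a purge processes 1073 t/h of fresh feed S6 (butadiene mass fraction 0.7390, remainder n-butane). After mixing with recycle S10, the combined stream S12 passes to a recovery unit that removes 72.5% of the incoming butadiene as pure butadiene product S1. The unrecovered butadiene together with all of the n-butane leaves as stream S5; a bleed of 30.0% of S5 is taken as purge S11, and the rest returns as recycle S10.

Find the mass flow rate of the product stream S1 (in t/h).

711.9 t/h

butadiene in S12: m_A = 1073×0.739 + (1−0.300)·(1−0.725)·m_A, so m_A = 792.95/0.8075 = 981.98 t/h.
Product S1 = 0.725×981.98 = 711.93 t/h.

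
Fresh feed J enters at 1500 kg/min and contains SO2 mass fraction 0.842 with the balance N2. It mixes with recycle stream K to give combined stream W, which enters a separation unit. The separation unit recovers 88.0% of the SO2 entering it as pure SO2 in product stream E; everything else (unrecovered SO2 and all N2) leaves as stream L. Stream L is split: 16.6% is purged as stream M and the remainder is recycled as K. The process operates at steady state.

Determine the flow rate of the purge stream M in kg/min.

265 kg/min

N2 enters only via J and leaves only via the purge: 1500×0.158 = 0.166×(N2 in L), and the separation unit passes all N2, so N2 in W = N2 in L = 1427.7 kg/min.
SO2 in W: m_A = 1500×0.842 + (1−0.166)·(1−0.880)·m_A, so m_A = 1263/0.8999 = 1403.5 kg/min.
L = (1−0.880)×1403.5 + 1427.7 = 1596.1 kg/min.
Purge M = 0.166×1596.1 = 264.96 kg/min.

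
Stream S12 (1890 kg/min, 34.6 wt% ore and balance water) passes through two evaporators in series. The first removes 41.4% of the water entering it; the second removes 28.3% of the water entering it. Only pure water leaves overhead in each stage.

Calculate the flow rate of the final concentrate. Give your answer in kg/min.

water in feed = 1890×0.654 = 1236.1 kg/min.
After stage 1: water left = (1−0.414)×1236.1 = 724.33; stream total = 1378.3 kg/min.
After stage 2: water left = (1−0.283)×724.33 = 519.35; final concentrate = 1173.3 kg/min.

1173 kg/min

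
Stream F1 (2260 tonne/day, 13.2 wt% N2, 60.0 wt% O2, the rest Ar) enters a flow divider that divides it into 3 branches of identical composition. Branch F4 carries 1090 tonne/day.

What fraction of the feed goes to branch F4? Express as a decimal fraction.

Fraction to F4 = 1090/2260 = 0.4823.

0.482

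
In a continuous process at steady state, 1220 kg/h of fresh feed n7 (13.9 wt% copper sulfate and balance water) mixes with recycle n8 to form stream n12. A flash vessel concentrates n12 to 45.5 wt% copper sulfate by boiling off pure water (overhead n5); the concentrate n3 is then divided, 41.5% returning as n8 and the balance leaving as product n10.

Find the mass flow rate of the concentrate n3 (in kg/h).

637.1 kg/h

Overall copper sulfate balance (none leaves overhead): copper sulfate in fresh feed = copper sulfate in product, i.e. 1220×0.139 = (1−0.415)·n3·0.455.
n3 = 169.58/(0.455×0.585) = 637.1 kg/h.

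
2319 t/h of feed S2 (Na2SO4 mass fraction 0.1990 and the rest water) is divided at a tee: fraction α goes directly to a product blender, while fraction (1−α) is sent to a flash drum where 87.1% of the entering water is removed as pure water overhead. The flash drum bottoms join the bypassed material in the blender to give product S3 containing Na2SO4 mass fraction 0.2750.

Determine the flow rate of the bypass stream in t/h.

1400 t/h

All 2319×0.199 = 461.48 t/h of Na2SO4 reaches S3, so S3 = 461.48/0.275 = 1678.1 t/h and vapour = 640.89 t/h.
The evaporator receives (1−α)·2319 of feed at 0.801 water and removes 0.871 of that water:
0.871×0.801×(1−α)×2319 = 640.89
(1−α) = 640.89/1617.9 = 0.3961;  α = 0.6039.
Bypass flow = 0.6039×2319 = 1400.4 t/h.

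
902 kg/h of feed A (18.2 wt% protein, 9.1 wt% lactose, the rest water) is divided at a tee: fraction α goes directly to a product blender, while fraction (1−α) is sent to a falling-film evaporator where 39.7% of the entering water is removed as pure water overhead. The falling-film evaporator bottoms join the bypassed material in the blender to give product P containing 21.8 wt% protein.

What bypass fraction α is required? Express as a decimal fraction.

All 902×0.182 = 164.16 kg/h of protein reaches P, so P = 164.16/0.218 = 753.05 kg/h and vapour = 148.95 kg/h.
The evaporator receives (1−α)·902 of feed at 0.727 water and removes 0.397 of that water:
0.397×0.727×(1−α)×902 = 148.95
(1−α) = 148.95/260.33 = 0.5722;  α = 0.4278.

0.428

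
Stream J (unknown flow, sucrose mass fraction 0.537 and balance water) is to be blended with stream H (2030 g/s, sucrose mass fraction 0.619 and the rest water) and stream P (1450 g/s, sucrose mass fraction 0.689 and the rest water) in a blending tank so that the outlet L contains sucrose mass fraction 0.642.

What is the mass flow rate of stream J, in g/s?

Let J be the unknown flow. Total out = 3480 + J.
sucrose balance: 2255.6 + 0.537·J = 0.642·(3480 + J)
(0.537 − 0.642)·J = 0.642×3480 − 2255.6 = -21.46
J = -21.46 / -0.105 = 204.38 g/s

204.4 g/s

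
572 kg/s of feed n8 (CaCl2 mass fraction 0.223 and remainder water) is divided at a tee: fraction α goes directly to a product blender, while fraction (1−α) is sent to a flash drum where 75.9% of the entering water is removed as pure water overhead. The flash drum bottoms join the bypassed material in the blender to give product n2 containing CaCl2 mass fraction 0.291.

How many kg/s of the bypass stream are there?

All 572×0.223 = 127.56 kg/s of CaCl2 reaches n2, so n2 = 127.56/0.291 = 438.34 kg/s and vapour = 133.66 kg/s.
The evaporator receives (1−α)·572 of feed at 0.777 water and removes 0.759 of that water:
0.759×0.777×(1−α)×572 = 133.66
(1−α) = 133.66/337.33 = 0.3962;  α = 0.6038.
Bypass flow = 0.6038×572 = 345.35 kg/s.

345.4 kg/s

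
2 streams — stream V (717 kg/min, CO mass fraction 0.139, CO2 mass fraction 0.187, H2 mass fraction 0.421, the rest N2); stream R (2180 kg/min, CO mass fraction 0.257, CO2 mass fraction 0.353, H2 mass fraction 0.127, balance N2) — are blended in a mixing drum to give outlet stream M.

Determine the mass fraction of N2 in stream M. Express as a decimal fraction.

0.261

Total flow out = 717 + 2180 = 2897 kg/min.
N2 in = 717×0.253 + 2180×0.263 = 754.74 kg/min.
N2 mass fraction in M = 754.74/2897 = 0.261.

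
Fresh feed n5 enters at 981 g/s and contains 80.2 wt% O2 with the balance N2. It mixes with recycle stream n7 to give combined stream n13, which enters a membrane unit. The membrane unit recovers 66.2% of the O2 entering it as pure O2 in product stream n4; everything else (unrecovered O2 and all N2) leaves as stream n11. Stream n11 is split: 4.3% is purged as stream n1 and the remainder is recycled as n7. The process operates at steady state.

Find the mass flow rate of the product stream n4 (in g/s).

769.9 g/s

O2 in n13: m_A = 981×0.802 + (1−0.043)·(1−0.662)·m_A, so m_A = 786.76/0.6765 = 1162.9 g/s.
Product n4 = 0.662×1162.9 = 769.86 g/s.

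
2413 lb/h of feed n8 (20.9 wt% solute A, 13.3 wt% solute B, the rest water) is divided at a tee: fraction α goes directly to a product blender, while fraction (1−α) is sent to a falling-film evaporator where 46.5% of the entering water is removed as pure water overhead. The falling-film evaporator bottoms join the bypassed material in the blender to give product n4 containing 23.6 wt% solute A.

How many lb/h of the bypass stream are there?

1511 lb/h

All 2413×0.209 = 504.32 lb/h of solute A reaches n4, so n4 = 504.32/0.236 = 2136.9 lb/h and vapour = 276.06 lb/h.
The evaporator receives (1−α)·2413 of feed at 0.658 water and removes 0.465 of that water:
0.465×0.658×(1−α)×2413 = 276.06
(1−α) = 276.06/738.31 = 0.3739;  α = 0.6261.
Bypass flow = 0.6261×2413 = 1510.7 lb/h.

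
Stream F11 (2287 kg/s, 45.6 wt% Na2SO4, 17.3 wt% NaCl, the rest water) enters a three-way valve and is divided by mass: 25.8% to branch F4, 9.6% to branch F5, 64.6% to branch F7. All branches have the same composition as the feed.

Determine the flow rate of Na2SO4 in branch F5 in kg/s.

100.1 kg/s

Branch F5 total = 0.096×2287 = 219.55 kg/s.
Na2SO4 in F5 = 0.456×219.55 = 100.12 kg/s.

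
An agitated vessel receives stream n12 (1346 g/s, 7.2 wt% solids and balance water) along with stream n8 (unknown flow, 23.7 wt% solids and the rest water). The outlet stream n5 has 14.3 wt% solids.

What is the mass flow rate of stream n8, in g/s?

1017 g/s

Let n8 be the unknown flow. Total out = 1346 + n8.
solids balance: 96.912 + 0.237·n8 = 0.143·(1346 + n8)
(0.237 − 0.143)·n8 = 0.143×1346 − 96.912 = 95.566
n8 = 95.566 / 0.094 = 1016.7 g/s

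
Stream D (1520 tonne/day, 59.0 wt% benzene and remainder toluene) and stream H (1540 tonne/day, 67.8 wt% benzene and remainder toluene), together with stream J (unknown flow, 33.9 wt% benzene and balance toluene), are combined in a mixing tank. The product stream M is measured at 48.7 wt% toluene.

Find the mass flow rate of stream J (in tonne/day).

2133 tonne/day

Let J be the unknown flow. Total out = 3060 + J.
toluene balance: 1119.1 + 0.661·J = 0.487·(3060 + J)
(0.661 − 0.487)·J = 0.487×3060 − 1119.1 = 371.14
J = 371.14 / 0.174 = 2133 tonne/day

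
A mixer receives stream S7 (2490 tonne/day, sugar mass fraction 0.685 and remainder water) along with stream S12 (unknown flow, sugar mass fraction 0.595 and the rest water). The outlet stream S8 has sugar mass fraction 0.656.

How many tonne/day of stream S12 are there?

Let S12 be the unknown flow. Total out = 2490 + S12.
sugar balance: 1705.7 + 0.595·S12 = 0.656·(2490 + S12)
(0.595 − 0.656)·S12 = 0.656×2490 − 1705.7 = -72.21
S12 = -72.21 / -0.061 = 1183.8 tonne/day

1184 tonne/day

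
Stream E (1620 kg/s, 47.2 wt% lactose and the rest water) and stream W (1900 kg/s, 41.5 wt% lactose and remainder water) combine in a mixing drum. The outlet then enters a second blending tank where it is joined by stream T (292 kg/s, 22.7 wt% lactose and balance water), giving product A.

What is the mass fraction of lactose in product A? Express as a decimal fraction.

Overall, product flow = 3812 kg/s.
lactose in = 1620×0.472 + 1900×0.415 + 292×0.227 = 1619.4 kg/s.
lactose fraction in A = 0.425.

0.425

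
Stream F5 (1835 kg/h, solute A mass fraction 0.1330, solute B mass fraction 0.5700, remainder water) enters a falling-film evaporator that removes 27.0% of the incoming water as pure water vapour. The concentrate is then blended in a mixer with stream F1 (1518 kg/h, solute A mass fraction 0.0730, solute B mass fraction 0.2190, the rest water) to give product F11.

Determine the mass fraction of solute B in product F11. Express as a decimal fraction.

Vapour removed = 0.270×0.297×1835 = 147.15 kg/h; concentrate = 1687.9 kg/h.
solute B reaching the mixer = 1045.9 (from concentrate) + 1518×0.219 = 1378.4 kg/h.
Product flow = 1687.9 + 1518 = 3205.9 kg/h; solute B fraction = 0.4300.

0.4300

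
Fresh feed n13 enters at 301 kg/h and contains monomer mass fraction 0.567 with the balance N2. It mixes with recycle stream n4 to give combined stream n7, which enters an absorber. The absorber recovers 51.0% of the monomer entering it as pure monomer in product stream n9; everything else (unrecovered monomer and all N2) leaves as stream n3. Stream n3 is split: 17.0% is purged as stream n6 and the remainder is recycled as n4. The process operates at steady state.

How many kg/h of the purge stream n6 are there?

N2 enters only via n13 and leaves only via the purge: 301×0.433 = 0.170×(N2 in n3), and the absorber passes all N2, so N2 in n7 = N2 in n3 = 766.66 kg/h.
monomer in n7: m_A = 301×0.567 + (1−0.170)·(1−0.510)·m_A, so m_A = 170.67/0.5933 = 287.66 kg/h.
n3 = (1−0.510)×287.66 + 766.66 = 907.62 kg/h.
Purge n6 = 0.170×907.62 = 154.29 kg/h.

154.3 kg/h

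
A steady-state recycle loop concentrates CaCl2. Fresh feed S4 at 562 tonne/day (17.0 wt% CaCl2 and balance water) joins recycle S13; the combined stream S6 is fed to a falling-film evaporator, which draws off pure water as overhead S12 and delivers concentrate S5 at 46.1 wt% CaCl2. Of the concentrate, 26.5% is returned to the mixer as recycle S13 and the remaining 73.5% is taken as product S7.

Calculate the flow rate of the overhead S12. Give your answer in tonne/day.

Overall CaCl2 balance (none leaves overhead): CaCl2 in fresh feed = CaCl2 in product, i.e. 562×0.170 = (1−0.265)·S5·0.461.
S5 = 95.54/(0.461×0.735) = 281.97 tonne/day.
Recycle S13 = 0.265×281.97 = 74.721 tonne/day.
Combined feed S6 = 562 + 74.721 = 636.72 tonne/day.
Overhead S12 = S6 − S5 = 636.72 − 281.97 = 354.75 tonne/day.

354.8 tonne/day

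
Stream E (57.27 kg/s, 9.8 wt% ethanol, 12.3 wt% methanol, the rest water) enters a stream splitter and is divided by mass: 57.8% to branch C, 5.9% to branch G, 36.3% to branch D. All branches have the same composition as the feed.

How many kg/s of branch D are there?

Branch D flow = 0.363×57.27 = 20.789 kg/s.

20.79 kg/s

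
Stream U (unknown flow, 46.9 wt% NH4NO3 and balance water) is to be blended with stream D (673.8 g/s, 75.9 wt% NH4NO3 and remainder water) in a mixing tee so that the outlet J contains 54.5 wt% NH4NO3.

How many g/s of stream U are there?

Let U be the unknown flow. Total out = 673.8 + U.
NH4NO3 balance: 511.41 + 0.469·U = 0.545·(673.8 + U)
(0.469 − 0.545)·U = 0.545×673.8 − 511.41 = -144.19
U = -144.19 / -0.076 = 1897.3 g/s

1897 g/s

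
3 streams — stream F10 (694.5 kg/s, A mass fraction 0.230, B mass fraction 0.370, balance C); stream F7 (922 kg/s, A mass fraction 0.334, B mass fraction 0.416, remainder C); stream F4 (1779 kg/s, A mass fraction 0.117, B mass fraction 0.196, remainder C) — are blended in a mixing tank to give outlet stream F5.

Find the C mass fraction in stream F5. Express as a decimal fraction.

0.510

Total flow out = 694.5 + 922 + 1779 = 3395.5 kg/s.
C in = 694.5×0.400 + 922×0.250 + 1779×0.687 = 1730.5 kg/s.
C mass fraction in F5 = 1730.5/3395.5 = 0.510.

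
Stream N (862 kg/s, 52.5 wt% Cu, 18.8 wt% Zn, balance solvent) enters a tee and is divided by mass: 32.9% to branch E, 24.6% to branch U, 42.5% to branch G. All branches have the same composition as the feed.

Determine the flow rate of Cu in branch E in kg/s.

148.9 kg/s

Branch E total = 0.329×862 = 283.6 kg/s.
Cu in E = 0.525×283.6 = 148.89 kg/s.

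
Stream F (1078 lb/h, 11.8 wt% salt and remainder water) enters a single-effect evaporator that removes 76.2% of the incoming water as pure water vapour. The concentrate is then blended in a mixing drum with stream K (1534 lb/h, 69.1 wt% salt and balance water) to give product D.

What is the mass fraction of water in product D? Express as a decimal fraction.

0.3710

Vapour removed = 0.762×0.882×1078 = 724.51 lb/h; concentrate = 353.49 lb/h.
water reaching the mixer = 226.29 (from concentrate) + 1534×0.309 = 700.3 lb/h.
Product flow = 353.49 + 1534 = 1887.5 lb/h; water fraction = 0.3710.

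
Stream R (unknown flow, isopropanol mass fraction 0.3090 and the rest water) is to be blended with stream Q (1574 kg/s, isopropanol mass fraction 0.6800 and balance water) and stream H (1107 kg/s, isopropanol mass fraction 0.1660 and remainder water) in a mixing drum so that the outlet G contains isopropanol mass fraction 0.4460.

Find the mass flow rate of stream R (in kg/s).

Let R be the unknown flow. Total out = 2681 + R.
isopropanol balance: 1254.1 + 0.309·R = 0.446·(2681 + R)
(0.309 − 0.446)·R = 0.446×2681 − 1254.1 = -58.356
R = -58.356 / -0.137 = 425.96 kg/s

426 kg/s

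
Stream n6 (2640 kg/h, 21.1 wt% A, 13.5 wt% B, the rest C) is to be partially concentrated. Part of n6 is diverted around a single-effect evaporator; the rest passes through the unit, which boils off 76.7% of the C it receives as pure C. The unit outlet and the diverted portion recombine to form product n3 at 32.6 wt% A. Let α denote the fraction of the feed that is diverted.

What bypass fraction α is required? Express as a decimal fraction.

All 2640×0.211 = 557.04 kg/h of A reaches n3, so n3 = 557.04/0.326 = 1708.7 kg/h and vapour = 931.29 kg/h.
The evaporator receives (1−α)·2640 of feed at 0.654 C and removes 0.767 of that C:
0.767×0.654×(1−α)×2640 = 931.29
(1−α) = 931.29/1324.3 = 0.7032;  α = 0.2968.

0.297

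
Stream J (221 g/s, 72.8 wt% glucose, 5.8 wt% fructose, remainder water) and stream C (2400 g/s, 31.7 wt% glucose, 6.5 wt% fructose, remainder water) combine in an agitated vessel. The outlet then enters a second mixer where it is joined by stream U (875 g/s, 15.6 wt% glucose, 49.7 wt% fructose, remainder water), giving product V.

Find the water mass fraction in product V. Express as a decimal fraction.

Overall, product flow = 3496 g/s.
water in = 221×0.214 + 2400×0.618 + 875×0.347 = 1834.1 g/s.
water fraction in V = 0.525.

0.525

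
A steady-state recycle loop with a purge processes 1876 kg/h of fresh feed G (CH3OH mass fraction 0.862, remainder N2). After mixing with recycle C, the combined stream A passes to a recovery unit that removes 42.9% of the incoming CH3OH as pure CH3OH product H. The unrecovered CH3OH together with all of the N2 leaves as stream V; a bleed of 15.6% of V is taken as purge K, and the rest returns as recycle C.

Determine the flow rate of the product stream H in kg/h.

1339 kg/h

CH3OH in A: m_A = 1876×0.862 + (1−0.156)·(1−0.429)·m_A, so m_A = 1617.1/0.5181 = 3121.4 kg/h.
Product H = 0.429×3121.4 = 1339.1 kg/h.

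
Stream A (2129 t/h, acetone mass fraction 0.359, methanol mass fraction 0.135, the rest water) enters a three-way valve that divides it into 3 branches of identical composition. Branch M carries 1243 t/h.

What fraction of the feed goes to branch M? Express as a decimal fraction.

0.584

Fraction to M = 1243/2129 = 0.5838.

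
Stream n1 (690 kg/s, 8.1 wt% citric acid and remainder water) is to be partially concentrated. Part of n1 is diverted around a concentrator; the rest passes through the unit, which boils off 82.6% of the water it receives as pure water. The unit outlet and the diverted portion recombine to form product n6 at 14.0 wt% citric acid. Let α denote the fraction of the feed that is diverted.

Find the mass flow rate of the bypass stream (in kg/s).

All 690×0.081 = 55.89 kg/s of citric acid reaches n6, so n6 = 55.89/0.140 = 399.21 kg/s and vapour = 290.79 kg/s.
The evaporator receives (1−α)·690 of feed at 0.919 water and removes 0.826 of that water:
0.826×0.919×(1−α)×690 = 290.79
(1−α) = 290.79/523.77 = 0.5552;  α = 0.4448.
Bypass flow = 0.4448×690 = 306.93 kg/s.

306.9 kg/s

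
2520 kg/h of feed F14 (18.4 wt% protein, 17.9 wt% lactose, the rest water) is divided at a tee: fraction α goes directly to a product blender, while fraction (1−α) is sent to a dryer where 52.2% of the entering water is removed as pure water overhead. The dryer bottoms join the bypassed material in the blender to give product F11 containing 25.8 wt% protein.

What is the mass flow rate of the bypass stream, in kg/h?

All 2520×0.184 = 463.68 kg/h of protein reaches F11, so F11 = 463.68/0.258 = 1797.2 kg/h and vapour = 722.79 kg/h.
The evaporator receives (1−α)·2520 of feed at 0.637 water and removes 0.522 of that water:
0.522×0.637×(1−α)×2520 = 722.79
(1−α) = 722.79/837.94 = 0.8626;  α = 0.1374.
Bypass flow = 0.1374×2520 = 346.28 kg/h.

346.3 kg/h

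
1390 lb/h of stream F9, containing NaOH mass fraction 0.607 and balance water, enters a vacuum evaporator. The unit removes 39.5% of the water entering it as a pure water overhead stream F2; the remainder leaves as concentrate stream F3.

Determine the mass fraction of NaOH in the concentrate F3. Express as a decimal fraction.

0.719

NaOH is not removed: 1390×0.607 = 843.73 lb/h of NaOH enters F3.
water entering = 1390×0.393 = 546.27 lb/h; overhead removed = 0.395×546.27 = 215.78 lb/h.
Concentrate = 1390 − 215.78 = 1174.2 lb/h.
Mass fraction = 843.73/1174.2 = 0.719.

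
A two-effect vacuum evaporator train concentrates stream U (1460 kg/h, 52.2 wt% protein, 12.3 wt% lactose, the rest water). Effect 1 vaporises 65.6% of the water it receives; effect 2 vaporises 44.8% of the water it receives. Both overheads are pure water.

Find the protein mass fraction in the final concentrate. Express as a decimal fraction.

0.733

water in feed = 1460×0.355 = 518.3 kg/h.
After stage 1: water left = (1−0.656)×518.3 = 178.3; stream total = 1120 kg/h.
After stage 2: water left = (1−0.448)×178.3 = 98.419; final concentrate = 1040.1 kg/h.
protein fraction = 762.12/1040.1 = 0.733.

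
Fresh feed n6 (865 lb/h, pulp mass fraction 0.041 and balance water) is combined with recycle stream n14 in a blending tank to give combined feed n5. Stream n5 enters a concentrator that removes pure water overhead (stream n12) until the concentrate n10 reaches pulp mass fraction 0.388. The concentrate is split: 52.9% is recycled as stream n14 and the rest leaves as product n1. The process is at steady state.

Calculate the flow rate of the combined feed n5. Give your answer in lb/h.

967.7 lb/h

Overall pulp balance (none leaves overhead): pulp in fresh feed = pulp in product, i.e. 865×0.041 = (1−0.529)·n10·0.388.
n10 = 35.465/(0.388×0.471) = 194.07 lb/h.
Recycle n14 = 0.529×194.07 = 102.66 lb/h.
Combined feed n5 = 865 + 102.66 = 967.66 lb/h.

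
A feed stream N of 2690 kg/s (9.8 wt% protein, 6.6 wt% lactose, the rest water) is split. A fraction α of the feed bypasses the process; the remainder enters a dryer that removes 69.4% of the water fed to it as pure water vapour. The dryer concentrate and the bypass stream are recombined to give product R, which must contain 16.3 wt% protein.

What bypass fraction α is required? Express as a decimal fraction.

All 2690×0.098 = 263.62 kg/s of protein reaches R, so R = 263.62/0.163 = 1617.3 kg/s and vapour = 1072.7 kg/s.
The evaporator receives (1−α)·2690 of feed at 0.836 water and removes 0.694 of that water:
0.694×0.836×(1−α)×2690 = 1072.7
(1−α) = 1072.7/1560.7 = 0.6873;  α = 0.3127.

0.313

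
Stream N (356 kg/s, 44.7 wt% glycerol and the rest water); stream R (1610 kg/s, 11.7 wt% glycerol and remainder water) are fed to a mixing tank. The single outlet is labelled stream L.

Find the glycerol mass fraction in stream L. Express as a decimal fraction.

0.1768

Total flow out = 356 + 1610 = 1966 kg/s.
glycerol in = 356×0.447 + 1610×0.117 = 347.5 kg/s.
glycerol mass fraction in L = 347.5/1966 = 0.1768.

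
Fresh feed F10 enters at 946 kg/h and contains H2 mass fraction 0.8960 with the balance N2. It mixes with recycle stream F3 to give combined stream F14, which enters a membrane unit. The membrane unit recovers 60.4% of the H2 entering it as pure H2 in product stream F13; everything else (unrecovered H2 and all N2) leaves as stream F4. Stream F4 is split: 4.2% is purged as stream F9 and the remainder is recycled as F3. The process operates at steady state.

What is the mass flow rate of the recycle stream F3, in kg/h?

2762 kg/h

N2 enters only via F10 and leaves only via the purge: 946×0.104 = 0.042×(N2 in F4), and the membrane unit passes all N2, so N2 in F14 = N2 in F4 = 2342.5 kg/h.
H2 in F14: m_A = 946×0.896 + (1−0.042)·(1−0.604)·m_A, so m_A = 847.62/0.6206 = 1365.7 kg/h.
F4 = (1−0.604)×1365.7 + 2342.5 = 2883.3 kg/h.
Recycle F3 = (1−0.042)×2883.3 = 2762.2 kg/h.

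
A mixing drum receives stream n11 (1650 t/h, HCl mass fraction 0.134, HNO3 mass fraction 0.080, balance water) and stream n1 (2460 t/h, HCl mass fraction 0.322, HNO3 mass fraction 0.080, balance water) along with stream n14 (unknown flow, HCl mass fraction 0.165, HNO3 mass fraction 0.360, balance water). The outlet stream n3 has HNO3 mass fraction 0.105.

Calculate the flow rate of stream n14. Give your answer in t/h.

Let n14 be the unknown flow. Total out = 4110 + n14.
HNO3 balance: 328.8 + 0.360·n14 = 0.105·(4110 + n14)
(0.360 − 0.105)·n14 = 0.105×4110 − 328.8 = 102.75
n14 = 102.75 / 0.255 = 402.94 t/h

402.9 t/h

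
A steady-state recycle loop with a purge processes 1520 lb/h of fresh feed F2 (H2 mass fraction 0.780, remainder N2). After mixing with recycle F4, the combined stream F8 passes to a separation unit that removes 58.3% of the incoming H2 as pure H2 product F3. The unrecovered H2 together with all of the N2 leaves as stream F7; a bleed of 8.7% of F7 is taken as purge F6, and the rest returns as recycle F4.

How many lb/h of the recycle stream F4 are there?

N2 enters only via F2 and leaves only via the purge: 1520×0.220 = 0.087×(N2 in F7), and the separation unit passes all N2, so N2 in F8 = N2 in F7 = 3843.7 lb/h.
H2 in F8: m_A = 1520×0.780 + (1−0.087)·(1−0.583)·m_A, so m_A = 1185.6/0.6193 = 1914.5 lb/h.
F7 = (1−0.583)×1914.5 + 3843.7 = 4642 lb/h.
Recycle F4 = (1−0.087)×4642 = 4238.2 lb/h.

4238 lb/h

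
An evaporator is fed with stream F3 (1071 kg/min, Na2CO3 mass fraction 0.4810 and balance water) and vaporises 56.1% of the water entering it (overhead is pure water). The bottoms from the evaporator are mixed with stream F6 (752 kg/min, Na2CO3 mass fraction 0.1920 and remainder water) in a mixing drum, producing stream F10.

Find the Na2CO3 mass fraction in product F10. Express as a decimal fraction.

Vapour removed = 0.561×0.519×1071 = 311.83 kg/min; concentrate = 759.17 kg/min.
Na2CO3 reaching the mixer = 515.15 (from concentrate) + 752×0.192 = 659.53 kg/min.
Product flow = 759.17 + 752 = 1511.2 kg/min; Na2CO3 fraction = 0.4364.

0.4364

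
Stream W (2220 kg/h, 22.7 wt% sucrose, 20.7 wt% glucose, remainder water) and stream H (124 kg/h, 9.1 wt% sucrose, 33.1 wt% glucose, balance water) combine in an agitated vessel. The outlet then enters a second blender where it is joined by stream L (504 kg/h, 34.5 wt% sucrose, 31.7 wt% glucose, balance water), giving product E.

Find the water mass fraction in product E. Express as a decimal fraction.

Overall, product flow = 2848 kg/h.
water in = 2220×0.566 + 124×0.578 + 504×0.338 = 1498.5 kg/h.
water fraction in E = 0.526.

0.526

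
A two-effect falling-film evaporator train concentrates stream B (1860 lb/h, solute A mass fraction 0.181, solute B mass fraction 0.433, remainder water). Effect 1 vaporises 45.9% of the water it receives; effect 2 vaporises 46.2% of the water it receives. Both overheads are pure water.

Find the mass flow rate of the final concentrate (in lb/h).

water in feed = 1860×0.386 = 717.96 lb/h.
After stage 1: water left = (1−0.459)×717.96 = 388.42; stream total = 1530.5 lb/h.
After stage 2: water left = (1−0.462)×388.42 = 208.97; final concentrate = 1351 lb/h.

1351 lb/h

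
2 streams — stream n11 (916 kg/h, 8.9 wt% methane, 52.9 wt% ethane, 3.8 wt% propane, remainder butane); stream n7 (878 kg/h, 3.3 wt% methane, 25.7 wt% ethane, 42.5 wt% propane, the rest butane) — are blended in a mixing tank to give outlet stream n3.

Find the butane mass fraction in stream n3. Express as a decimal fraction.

Total flow out = 916 + 878 = 1794 kg/h.
butane in = 916×0.344 + 878×0.285 = 565.33 kg/h.
butane mass fraction in n3 = 565.33/1794 = 0.315.

0.315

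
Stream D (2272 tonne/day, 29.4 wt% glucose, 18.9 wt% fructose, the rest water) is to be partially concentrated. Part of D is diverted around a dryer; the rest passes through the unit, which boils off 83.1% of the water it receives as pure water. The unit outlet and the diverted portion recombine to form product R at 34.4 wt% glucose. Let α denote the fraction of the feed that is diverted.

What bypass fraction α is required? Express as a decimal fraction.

All 2272×0.294 = 667.97 tonne/day of glucose reaches R, so R = 667.97/0.344 = 1941.8 tonne/day and vapour = 330.23 tonne/day.
The evaporator receives (1−α)·2272 of feed at 0.517 water and removes 0.831 of that water:
0.831×0.517×(1−α)×2272 = 330.23
(1−α) = 330.23/976.11 = 0.3383;  α = 0.6617.

0.662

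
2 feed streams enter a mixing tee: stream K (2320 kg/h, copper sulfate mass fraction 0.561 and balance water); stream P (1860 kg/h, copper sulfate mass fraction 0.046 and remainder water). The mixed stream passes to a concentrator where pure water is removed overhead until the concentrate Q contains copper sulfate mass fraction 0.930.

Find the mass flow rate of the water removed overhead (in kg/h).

copper sulfate entering = 2320×0.561 + 1860×0.046 = 1387.1 kg/h.
All copper sulfate reports to Q, so Q = 1387.1/0.930 = 1491.5 kg/h.
Total feed = 4180 kg/h; overhead = 4180 − 1491.5 = 2688.5 kg/h.

2689 kg/h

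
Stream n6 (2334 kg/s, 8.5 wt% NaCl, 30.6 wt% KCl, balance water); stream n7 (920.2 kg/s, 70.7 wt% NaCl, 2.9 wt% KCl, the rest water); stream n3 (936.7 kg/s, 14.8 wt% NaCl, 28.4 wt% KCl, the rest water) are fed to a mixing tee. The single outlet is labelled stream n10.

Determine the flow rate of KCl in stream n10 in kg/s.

1007 kg/s

KCl out = KCl in = 2334×0.306 + 920.2×0.029 + 936.7×0.284 = 1006.9 kg/s.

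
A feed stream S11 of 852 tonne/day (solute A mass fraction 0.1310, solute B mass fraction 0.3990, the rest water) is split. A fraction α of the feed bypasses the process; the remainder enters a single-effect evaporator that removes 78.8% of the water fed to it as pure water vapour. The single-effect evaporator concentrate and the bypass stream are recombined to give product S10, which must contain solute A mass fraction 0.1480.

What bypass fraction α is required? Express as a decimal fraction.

0.690

All 852×0.131 = 111.61 tonne/day of solute A reaches S10, so S10 = 111.61/0.148 = 754.14 tonne/day and vapour = 97.865 tonne/day.
The evaporator receives (1−α)·852 of feed at 0.470 water and removes 0.788 of that water:
0.788×0.470×(1−α)×852 = 97.865
(1−α) = 97.865/315.55 = 0.3101;  α = 0.6899.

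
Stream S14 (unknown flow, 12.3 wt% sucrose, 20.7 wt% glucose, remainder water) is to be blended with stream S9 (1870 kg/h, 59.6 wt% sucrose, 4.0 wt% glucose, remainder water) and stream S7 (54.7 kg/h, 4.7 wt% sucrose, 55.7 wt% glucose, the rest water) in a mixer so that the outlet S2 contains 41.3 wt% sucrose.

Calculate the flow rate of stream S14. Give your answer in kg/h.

Let S14 be the unknown flow. Total out = 1924.7 + S14.
sucrose balance: 1117.1 + 0.123·S14 = 0.413·(1924.7 + S14)
(0.123 − 0.413)·S14 = 0.413×1924.7 − 1117.1 = -322.19
S14 = -322.19 / -0.290 = 1111 kg/h

1111 kg/h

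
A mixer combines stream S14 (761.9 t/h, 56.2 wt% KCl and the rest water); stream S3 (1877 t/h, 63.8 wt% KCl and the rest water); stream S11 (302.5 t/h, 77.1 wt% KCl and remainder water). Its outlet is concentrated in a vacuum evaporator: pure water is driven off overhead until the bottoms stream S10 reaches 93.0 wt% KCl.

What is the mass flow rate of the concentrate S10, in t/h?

KCl entering = 761.9×0.562 + 1877×0.638 + 302.5×0.771 = 1858.9 t/h.
All KCl reports to S10, so S10 = 1858.9/0.930 = 1998.9 t/h.

1999 t/h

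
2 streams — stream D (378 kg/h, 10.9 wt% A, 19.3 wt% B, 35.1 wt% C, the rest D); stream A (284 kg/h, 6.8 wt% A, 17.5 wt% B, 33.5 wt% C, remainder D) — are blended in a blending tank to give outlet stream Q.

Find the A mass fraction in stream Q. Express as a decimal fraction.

Total flow out = 378 + 284 = 662 kg/h.
A in = 378×0.109 + 284×0.068 = 60.514 kg/h.
A mass fraction in Q = 60.514/662 = 0.091.

0.091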